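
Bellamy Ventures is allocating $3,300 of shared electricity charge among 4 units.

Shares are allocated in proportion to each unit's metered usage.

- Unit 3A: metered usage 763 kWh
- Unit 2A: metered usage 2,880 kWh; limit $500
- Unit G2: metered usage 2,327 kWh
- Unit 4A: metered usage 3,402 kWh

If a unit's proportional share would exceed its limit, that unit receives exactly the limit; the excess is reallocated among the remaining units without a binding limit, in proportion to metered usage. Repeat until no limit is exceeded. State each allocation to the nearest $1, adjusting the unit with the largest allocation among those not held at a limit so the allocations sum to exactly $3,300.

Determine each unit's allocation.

Unit 3A: $329 | Unit 2A: $500 | Unit G2: $1,004 | Unit 4A: $1,467

Metered usage total: 9,372.
Proportional shares (ignoring caps): Unit 3A 268.66; Unit 2A 1,014.08; Unit G2 819.37; Unit 4A 1,197.89.
Cap binds for Unit 2A ($500); residual $2,800 reallocated over remaining metered usage 6,492.
Remaining shares: Unit 3A 329.08 → $329; Unit G2 1,003.64 → $1,004; Unit 4A 1,467.28 → $1,467.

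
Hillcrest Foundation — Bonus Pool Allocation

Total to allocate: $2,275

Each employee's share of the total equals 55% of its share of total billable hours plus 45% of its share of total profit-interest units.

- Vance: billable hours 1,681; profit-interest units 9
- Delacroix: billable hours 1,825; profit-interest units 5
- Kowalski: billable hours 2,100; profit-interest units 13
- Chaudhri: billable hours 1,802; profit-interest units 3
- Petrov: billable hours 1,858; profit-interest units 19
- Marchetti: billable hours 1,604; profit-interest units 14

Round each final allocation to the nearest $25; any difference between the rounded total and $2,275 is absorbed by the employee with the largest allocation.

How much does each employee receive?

Totals — billable hours 10,870, profit-interest units 63.
Composite weights (55% billable hours + 45% profit-interest units): Vance 0.1493; Delacroix 0.1281; Kowalski 0.1991; Chaudhri 0.1126; Petrov 0.2297; Marchetti 0.1812.
Raw shares: Vance 339.75; Delacroix 291.33; Kowalski 452.98; Chaudhri 256.18; Petrov 522.63; Marchetti 412.14.
Rounded to nearest $25: Vance $350; Delacroix $300; Kowalski $450; Chaudhri $250; Petrov $525; Marchetti $400. Sum = $2,275.
Rounded total matches; no reconciliation needed.

Vance: $350 | Delacroix: $300 | Kowalski: $450 | Chaudhri: $250 | Petrov: $525 | Marchetti: $400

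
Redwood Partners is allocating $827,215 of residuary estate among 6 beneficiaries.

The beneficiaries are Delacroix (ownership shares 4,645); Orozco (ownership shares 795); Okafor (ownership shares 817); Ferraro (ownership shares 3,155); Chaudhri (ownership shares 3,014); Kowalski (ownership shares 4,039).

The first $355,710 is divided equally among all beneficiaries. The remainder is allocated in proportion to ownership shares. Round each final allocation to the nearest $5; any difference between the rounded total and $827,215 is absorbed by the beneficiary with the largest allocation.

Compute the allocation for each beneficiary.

First tranche $355,710 split equally: $59,285 each.
Remainder $471,505 by ownership shares (total 16,465): Delacroix 133,017.96 → $133,020; Orozco 22,766.26 → $22,765; Okafor 23,396.27 → $23,395; Ferraro 90,349.12 → $90,350; Chaudhri 86,311.33 → $86,310; Kowalski 115,664.06 → $115,665.
Totals: Delacroix $59,285 + $133,020 = $192,305; Orozco $59,285 + $22,765 = $82,050; Okafor $59,285 + $23,395 = $82,680; Ferraro $59,285 + $90,350 = $149,635; Chaudhri $59,285 + $86,310 = $145,595; Kowalski $59,285 + $115,665 = $174,950.

Delacroix: $192,305 · Orozco: $82,050 · Okafor: $82,680 · Ferraro: $149,635 · Chaudhri: $145,595 · Kowalski: $174,950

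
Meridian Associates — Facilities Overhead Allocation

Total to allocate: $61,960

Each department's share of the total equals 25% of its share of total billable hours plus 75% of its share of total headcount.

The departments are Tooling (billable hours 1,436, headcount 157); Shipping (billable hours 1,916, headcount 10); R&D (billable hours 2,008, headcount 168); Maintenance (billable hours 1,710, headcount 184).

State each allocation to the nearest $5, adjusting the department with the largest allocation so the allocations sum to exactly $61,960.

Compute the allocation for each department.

Totals — billable hours 7,070, headcount 519.
Blended shares (25% billable hours + 75% headcount): Tooling 0.2777; Shipping 0.0822; R&D 0.3138; Maintenance 0.3264.
Proportional shares: Tooling 17,203.60; Shipping 5,093.23; R&D 19,441.74; Maintenance 20,221.43.
At nearest $5: Tooling $17,205; Shipping $5,095; R&D $19,440; Maintenance $20,220. Sum = $61,960.
Rounded total matches; no reconciliation needed.

Tooling: $17,205 | Shipping: $5,095 | R&D: $19,440 | Maintenance: $20,220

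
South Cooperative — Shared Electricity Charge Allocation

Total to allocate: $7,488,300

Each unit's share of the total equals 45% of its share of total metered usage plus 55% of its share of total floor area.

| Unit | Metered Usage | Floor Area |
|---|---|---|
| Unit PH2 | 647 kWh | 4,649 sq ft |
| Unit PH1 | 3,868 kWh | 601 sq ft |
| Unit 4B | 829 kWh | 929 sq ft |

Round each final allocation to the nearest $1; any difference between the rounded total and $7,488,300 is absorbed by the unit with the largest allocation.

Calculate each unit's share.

Totals — metered usage 5,344, floor area 6,179.
Blended shares (45% metered usage + 55% floor area): Unit PH2 0.4683; Unit PH1 0.3792; Unit 4B 0.1525.
Pro-rata amounts: Unit PH2 3,506,730.28; Unit PH1 2,839,614.20; Unit 4B 1,141,955.52.
After rounding ($1): Unit PH2 $3,506,730; Unit PH1 $2,839,614; Unit 4B $1,141,956. Sum = $7,488,300.
Sum already equals the total — no adjustment.

Unit PH2: $3,506,730 · Unit PH1: $2,839,614 · Unit 4B: $1,141,956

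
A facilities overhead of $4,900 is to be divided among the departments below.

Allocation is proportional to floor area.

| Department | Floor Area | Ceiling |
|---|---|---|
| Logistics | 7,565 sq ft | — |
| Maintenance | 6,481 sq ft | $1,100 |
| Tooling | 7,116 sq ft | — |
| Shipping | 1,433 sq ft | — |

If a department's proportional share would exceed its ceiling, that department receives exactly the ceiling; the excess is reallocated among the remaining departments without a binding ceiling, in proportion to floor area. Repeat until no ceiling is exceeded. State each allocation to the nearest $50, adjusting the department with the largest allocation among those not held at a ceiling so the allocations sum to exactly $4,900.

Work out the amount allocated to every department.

Floor area total: 22,595.
Proportional shares (ignoring caps): Logistics 1,640.56; Maintenance 1,405.48; Tooling 1,543.19; Shipping 310.76.
Held at cap: Maintenance ($1,100); remaining pool $3,800 reallocated over remaining floor area 16,114.
Shares after redistribution: Logistics 1,783.98 → $1,800; Tooling 1,678.09 → $1,700; Shipping 337.93 → $350.
Rounding difference −$50 applied to Logistics → $1,750.

Logistics: $1,750 · Maintenance: $1,100 · Tooling: $1,700 · Shipping: $350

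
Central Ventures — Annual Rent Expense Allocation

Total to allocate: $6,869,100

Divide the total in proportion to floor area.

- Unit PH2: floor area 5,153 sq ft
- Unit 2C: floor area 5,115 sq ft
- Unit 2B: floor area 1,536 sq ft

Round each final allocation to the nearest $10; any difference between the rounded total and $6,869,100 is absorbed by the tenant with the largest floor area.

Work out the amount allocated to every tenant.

Unit PH2: $2,998,690 | Unit 2C: $2,976,570 | Unit 2B: $893,840

Floor area total: 5,153 + 5,115 + 1,536 = 11,804.
Pro-rata amounts: Unit PH2 2,998,684.54; Unit 2C 2,976,571.20; Unit 2B 893,844.26.
After rounding ($10): Unit PH2 $2,998,680; Unit 2C $2,976,570; Unit 2B $893,840. Sum = $6,869,090.
Difference $6,869,100 − $6,869,090 = +$10 applied to largest floor area (Unit PH2): Unit PH2 becomes $2,998,690.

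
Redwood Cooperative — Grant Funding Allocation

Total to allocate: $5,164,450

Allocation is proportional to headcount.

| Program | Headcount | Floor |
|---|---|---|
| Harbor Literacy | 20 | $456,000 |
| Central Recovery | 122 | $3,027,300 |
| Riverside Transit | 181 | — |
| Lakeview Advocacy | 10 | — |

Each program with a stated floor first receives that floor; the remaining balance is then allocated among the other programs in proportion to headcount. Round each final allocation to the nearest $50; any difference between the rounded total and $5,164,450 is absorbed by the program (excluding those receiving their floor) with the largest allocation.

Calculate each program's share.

Minimums first: Harbor Literacy $456,000; Central Recovery $3,027,300. Remaining pool $1,681,150.
Remaining pool split over remaining headcount 191: Riverside Transit 1,593,131.68 → $1,593,150; Lakeview Advocacy 88,018.32 → $88,000.

Harbor Literacy: $456,000; Central Recovery: $3,027,300; Riverside Transit: $1,593,150; Lakeview Advocacy: $88,000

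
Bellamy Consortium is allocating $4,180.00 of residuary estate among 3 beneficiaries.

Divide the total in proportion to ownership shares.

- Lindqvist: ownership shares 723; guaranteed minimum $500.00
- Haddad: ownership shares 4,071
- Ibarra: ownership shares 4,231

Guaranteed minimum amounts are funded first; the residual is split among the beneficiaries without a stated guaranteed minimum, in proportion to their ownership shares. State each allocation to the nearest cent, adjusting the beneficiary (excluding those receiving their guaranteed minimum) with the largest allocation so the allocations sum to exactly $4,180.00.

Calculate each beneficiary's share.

Lindqvist: $500.00; Haddad: $1,804.54; Ibarra: $1,875.46

Fund the minimums — Lindqvist $500.00. Remaining pool $3,680.00.
Remaining pool split over remaining ownership shares 8,302: Haddad 1,804.5387 → $1,804.54; Ibarra 1,875.4613 → $1,875.46.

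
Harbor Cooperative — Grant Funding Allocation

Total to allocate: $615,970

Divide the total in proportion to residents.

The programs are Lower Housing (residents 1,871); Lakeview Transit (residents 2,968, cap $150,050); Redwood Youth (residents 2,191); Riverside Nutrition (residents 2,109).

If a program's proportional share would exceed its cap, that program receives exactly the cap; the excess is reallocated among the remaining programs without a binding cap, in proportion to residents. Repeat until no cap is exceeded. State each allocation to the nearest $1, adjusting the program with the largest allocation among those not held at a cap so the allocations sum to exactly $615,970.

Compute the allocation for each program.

Lower Housing: $141,263 | Lakeview Transit: $150,050 | Redwood Youth: $165,424 | Riverside Nutrition: $159,233

Residents total: 9,139.
Proportional shares (ignoring caps): Lower Housing 126,105.69; Lakeview Transit 200,043.65; Redwood Youth 147,673.74; Riverside Nutrition 142,146.92.
Held at cap: Lakeview Transit ($150,050); residual $465,920 reallocated over remaining residents 6,171.
Shares after redistribution: Lower Housing 141,263.38 → $141,263; Redwood Youth 165,423.87 → $165,424; Riverside Nutrition 159,232.75 → $159,233.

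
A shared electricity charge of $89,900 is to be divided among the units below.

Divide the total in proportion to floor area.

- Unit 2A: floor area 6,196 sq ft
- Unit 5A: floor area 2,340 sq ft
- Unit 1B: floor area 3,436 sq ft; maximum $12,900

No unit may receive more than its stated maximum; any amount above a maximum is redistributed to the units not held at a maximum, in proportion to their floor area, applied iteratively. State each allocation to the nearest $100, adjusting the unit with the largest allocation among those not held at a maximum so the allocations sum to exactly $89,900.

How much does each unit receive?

Unit 2A: $55,900 · Unit 5A: $21,100 · Unit 1B: $12,900

Combined floor area = 11,972.
Proportional shares (ignoring caps): Unit 2A 46,526.93; Unit 5A 17,571.50; Unit 1B 25,801.57.
Held at cap: Unit 1B ($12,900); remaining pool $77,000 reallocated over remaining floor area 8,536.
Shares after redistribution: Unit 2A 55,891.75 → $55,900; Unit 5A 21,108.25 → $21,100.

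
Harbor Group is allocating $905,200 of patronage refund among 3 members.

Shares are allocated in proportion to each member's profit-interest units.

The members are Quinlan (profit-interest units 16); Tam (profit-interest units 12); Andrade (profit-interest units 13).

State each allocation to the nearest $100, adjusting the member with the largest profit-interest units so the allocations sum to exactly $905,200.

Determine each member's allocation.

Quinlan: $353,300 | Tam: $264,900 | Andrade: $287,000

Combined profit-interest units = 41.
Proportional shares: Quinlan 16/41 × $905,200 = 353,248.78; Tam 12/41 × $905,200 = 264,936.59; Andrade 13/41 × $905,200 = 287,014.63.
After rounding ($100): Quinlan $353,200; Tam $264,900; Andrade $287,000. Sum = $905,100.
Difference $905,200 − $905,100 = +$100 applied to largest profit-interest units (Quinlan): Quinlan becomes $353,300.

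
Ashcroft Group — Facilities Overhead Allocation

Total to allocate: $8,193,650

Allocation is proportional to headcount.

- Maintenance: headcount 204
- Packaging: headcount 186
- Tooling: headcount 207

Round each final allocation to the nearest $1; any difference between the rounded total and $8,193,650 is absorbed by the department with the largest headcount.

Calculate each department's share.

Maintenance: $2,799,840 | Packaging: $2,552,795 | Tooling: $2,841,015

Combined headcount = 597.
Pro-rata amounts: Maintenance 204/597 × $8,193,650 = 2,799,840.20; Packaging 186/597 × $8,193,650 = 2,552,795.48; Tooling 207/597 × $8,193,650 = 2,841,014.32.
After rounding ($1): Maintenance $2,799,840; Packaging $2,552,795; Tooling $2,841,014. Sum = $8,193,649.
Difference $8,193,650 − $8,193,649 = +$1 applied to largest headcount (Tooling): Tooling becomes $2,841,015.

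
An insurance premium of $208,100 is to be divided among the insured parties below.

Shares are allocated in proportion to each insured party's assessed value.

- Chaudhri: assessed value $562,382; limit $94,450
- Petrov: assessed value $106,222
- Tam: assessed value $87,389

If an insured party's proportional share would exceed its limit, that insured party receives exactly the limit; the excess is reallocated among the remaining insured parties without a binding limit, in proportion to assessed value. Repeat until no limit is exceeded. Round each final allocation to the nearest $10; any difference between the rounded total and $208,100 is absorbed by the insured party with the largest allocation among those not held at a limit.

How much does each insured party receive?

Chaudhri: $94,450; Petrov: $62,350; Tam: $51,300

Total assessed value = 755,993.
Pro-rata shares before constraints: Chaudhri 154,805.26; Petrov 29,239.42; Tam 24,055.32.
Held at cap: Chaudhri ($94,450); remaining pool $113,650 reallocated over remaining assessed value 193,611.
Redistributed shares: Petrov 62,352.50 → $62,350; Tam 51,297.50 → $51,300.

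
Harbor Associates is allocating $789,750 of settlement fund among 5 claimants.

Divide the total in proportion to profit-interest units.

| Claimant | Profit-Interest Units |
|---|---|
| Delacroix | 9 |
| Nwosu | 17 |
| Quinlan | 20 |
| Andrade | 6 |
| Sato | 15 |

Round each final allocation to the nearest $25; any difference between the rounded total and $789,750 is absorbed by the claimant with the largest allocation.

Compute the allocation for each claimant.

Delacroix: $106,075 | Nwosu: $200,375 | Quinlan: $235,775 | Andrade: $70,725 | Sato: $176,800

Total profit-interest units = 67.
Raw shares: Delacroix 9/67 × $789,750 = 106,085.82; Nwosu 17/67 × $789,750 = 200,384.33; Quinlan 20/67 × $789,750 = 235,746.27; Andrade 6/67 × $789,750 = 70,723.88; Sato 15/67 × $789,750 = 176,809.70.
Rounded to nearest $25: Delacroix $106,075; Nwosu $200,375; Quinlan $235,750; Andrade $70,725; Sato $176,800. Sum = $789,725.
Difference $789,750 − $789,725 = +$25 applied to largest allocation (Quinlan): Quinlan becomes $235,775.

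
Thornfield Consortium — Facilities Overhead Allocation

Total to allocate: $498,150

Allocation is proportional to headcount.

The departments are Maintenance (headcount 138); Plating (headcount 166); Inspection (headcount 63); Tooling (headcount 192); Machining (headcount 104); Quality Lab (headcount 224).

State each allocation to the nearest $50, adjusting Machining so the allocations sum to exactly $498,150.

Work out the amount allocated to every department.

Total headcount = 887.
Raw shares: Maintenance 138/887 × $498,150 = 77,502.48; Plating 166/887 × $498,150 = 93,227.62; Inspection 63/887 × $498,150 = 35,381.57; Tooling 192/887 × $498,150 = 107,829.54; Machining 104/887 × $498,150 = 58,407.67; Quality Lab 224/887 × $498,150 = 125,801.13.
Rounded to nearest $50: Maintenance $77,500; Plating $93,250; Inspection $35,400; Tooling $107,850; Machining $58,400; Quality Lab $125,800. Sum = $498,200.
Difference $498,150 − $498,200 = −$50 applied to Machining: Machining becomes $58,350.

Maintenance: $77,500 | Plating: $93,250 | Inspection: $35,400 | Tooling: $107,850 | Machining: $58,350 | Quality Lab: $125,800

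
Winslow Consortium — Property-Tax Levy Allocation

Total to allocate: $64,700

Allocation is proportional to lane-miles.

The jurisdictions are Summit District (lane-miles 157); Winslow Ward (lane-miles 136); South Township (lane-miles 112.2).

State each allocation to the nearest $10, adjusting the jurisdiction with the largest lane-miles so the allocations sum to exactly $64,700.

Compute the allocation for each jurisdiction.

Summit District: $25,060; Winslow Ward: $21,720; South Township: $17,920

Lane-miles total: 405.2.
Pro-rata amounts: Summit District 157/405.2 × $64,700 = 25,068.85; Winslow Ward 136/405.2 × $64,700 = 21,715.70; South Township 112.2/405.2 × $64,700 = 17,915.45.
At nearest $10: Summit District $25,070; Winslow Ward $21,720; South Township $17,920. Sum = $64,710.
Difference $64,700 − $64,710 = −$10 applied to largest lane-miles (Summit District): Summit District becomes $25,060.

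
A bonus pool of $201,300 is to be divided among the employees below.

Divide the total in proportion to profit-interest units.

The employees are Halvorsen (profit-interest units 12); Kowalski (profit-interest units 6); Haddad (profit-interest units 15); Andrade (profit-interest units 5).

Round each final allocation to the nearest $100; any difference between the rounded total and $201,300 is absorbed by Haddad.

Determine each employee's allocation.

Profit-interest units total: 38.
Pro-rata amounts: Halvorsen 12/38 × $201,300 = 63,568.42; Kowalski 6/38 × $201,300 = 31,784.21; Haddad 15/38 × $201,300 = 79,460.53; Andrade 5/38 × $201,300 = 26,486.84.
At nearest $100: Halvorsen $63,600; Kowalski $31,800; Haddad $79,500; Andrade $26,500. Sum = $201,400.
Difference $201,300 − $201,400 = −$100 applied to Haddad: Haddad becomes $79,400.

Halvorsen: $63,600 | Kowalski: $31,800 | Haddad: $79,400 | Andrade: $26,500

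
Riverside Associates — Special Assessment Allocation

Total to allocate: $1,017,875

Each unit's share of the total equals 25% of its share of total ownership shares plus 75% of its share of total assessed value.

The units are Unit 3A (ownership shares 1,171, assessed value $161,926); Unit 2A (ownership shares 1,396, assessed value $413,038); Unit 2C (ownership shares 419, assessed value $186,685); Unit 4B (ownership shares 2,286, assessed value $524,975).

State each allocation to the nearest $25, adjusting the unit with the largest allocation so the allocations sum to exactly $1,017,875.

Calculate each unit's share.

Totals — ownership shares 5,272, assessed value 1,286,624.
Composite weights (25% ownership shares + 75% assessed value): Unit 3A 0.1499; Unit 2A 0.3070; Unit 2C 0.1287; Unit 4B 0.4144.
Proportional shares: Unit 3A 152,599.06; Unit 2A 312,454.30; Unit 2C 130,992.07; Unit 4B 421,829.56.
After rounding ($25): Unit 3A $152,600; Unit 2A $312,450; Unit 2C $131,000; Unit 4B $421,825. Sum = $1,017,875.
Sum already equals the total — no adjustment.

Unit 3A: $152,600; Unit 2A: $312,450; Unit 2C: $131,000; Unit 4B: $421,825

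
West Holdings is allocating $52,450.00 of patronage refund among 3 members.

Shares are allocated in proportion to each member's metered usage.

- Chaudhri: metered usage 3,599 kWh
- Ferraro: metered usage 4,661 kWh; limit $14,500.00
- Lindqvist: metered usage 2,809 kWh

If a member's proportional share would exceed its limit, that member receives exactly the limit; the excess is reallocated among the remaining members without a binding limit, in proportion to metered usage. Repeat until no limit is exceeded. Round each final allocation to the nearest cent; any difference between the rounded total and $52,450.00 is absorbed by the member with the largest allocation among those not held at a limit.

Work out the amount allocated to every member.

Chaudhri: $21,314.30; Ferraro: $14,500.00; Lindqvist: $16,635.70

Sum of metered usage: 11,069.
Pro-rata shares before constraints: Chaudhri 17,053.7131; Ferraro 22,085.9563; Lindqvist 13,310.3307.
Held at cap: Ferraro ($14,500.00); balance $37,950.00 reallocated over remaining metered usage 6,408.
Redistributed shares: Chaudhri 21,314.3024 → $21,314.30; Lindqvist 16,635.6976 → $16,635.70.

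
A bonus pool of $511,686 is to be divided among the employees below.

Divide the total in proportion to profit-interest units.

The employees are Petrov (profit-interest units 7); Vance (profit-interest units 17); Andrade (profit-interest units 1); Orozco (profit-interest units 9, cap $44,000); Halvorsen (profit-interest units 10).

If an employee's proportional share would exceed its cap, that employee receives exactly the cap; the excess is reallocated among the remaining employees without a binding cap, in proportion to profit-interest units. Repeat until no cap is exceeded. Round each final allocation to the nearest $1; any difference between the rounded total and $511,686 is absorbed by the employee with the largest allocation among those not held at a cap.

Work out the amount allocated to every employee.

Petrov: $93,537 · Vance: $227,162 · Andrade: $13,362 · Orozco: $44,000 · Halvorsen: $133,625

Combined profit-interest units = 44.
Proportional shares (ignoring caps): Petrov 81,404.59; Vance 197,696.86; Andrade 11,629.23; Orozco 104,663.05; Halvorsen 116,292.27.
Cap binds for Orozco ($44,000); residual $467,686 reallocated over remaining profit-interest units 35.
Redistributed shares: Petrov 93,537.20 → $93,537; Vance 227,161.77 → $227,162; Andrade 13,362.46 → $13,362; Halvorsen 133,624.57 → $133,625.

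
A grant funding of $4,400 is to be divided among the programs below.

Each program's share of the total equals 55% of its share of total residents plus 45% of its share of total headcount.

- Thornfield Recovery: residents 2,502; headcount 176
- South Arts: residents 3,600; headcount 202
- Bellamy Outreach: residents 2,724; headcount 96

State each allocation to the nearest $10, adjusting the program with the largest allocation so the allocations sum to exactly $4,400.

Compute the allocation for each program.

Thornfield Recovery: $1,420 | South Arts: $1,830 | Bellamy Outreach: $1,150

Totals — residents 8,826, headcount 474.
Combined weights (55% residents + 45% headcount): Thornfield Recovery 0.3230; South Arts 0.4161; Bellamy Outreach 0.2609.
Raw shares: Thornfield Recovery 1,421.21; South Arts 1,830.88; Bellamy Outreach 1,147.91.
Rounded to nearest $10: Thornfield Recovery $1,420; South Arts $1,830; Bellamy Outreach $1,150. Sum = $4,400.
Sum already equals the total — no adjustment.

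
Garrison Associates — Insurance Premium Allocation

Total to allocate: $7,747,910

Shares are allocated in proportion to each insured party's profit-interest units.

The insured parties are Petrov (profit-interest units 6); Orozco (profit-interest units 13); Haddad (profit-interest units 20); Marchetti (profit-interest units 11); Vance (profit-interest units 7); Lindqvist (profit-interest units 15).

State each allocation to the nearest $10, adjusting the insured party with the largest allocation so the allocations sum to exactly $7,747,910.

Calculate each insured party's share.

Sum of profit-interest units: 72.
Unrounded shares: Petrov 6/72 × $7,747,910 = 645,659.17; Orozco 13/72 × $7,747,910 = 1,398,928.19; Haddad 20/72 × $7,747,910 = 2,152,197.22; Marchetti 11/72 × $7,747,910 = 1,183,708.47; Vance 7/72 × $7,747,910 = 753,269.03; Lindqvist 15/72 × $7,747,910 = 1,614,147.92.
Rounded to nearest $10: Petrov $645,660; Orozco $1,398,930; Haddad $2,152,200; Marchetti $1,183,710; Vance $753,270; Lindqvist $1,614,150. Sum = $7,747,920.
Difference $7,747,910 − $7,747,920 = −$10 applied to largest allocation (Haddad): Haddad becomes $2,152,190.

Petrov: $645,660 · Orozco: $1,398,930 · Haddad: $2,152,190 · Marchetti: $1,183,710 · Vance: $753,270 · Lindqvist: $1,614,150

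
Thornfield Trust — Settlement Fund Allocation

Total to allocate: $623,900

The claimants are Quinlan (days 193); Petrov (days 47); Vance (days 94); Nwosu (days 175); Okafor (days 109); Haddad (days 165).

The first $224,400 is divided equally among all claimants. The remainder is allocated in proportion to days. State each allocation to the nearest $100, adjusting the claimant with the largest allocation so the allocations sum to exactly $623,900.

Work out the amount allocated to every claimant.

First tranche $224,400 split equally: $37,400 each.
Remainder $399,500 by days (total 783): Quinlan 98,471.90 → $98,500; Petrov 23,980.20 → $24,000; Vance 47,960.41 → $48,000; Nwosu 89,287.99 → $89,300; Okafor 55,613.67 → $55,600; Haddad 84,185.82 → $84,200.
Rounding difference −$100 on remainder applied to Quinlan.
Totals: Quinlan $37,400 + $98,400 = $135,800; Petrov $37,400 + $24,000 = $61,400; Vance $37,400 + $48,000 = $85,400; Nwosu $37,400 + $89,300 = $126,700; Okafor $37,400 + $55,600 = $93,000; Haddad $37,400 + $84,200 = $121,600.

Quinlan: $135,800 | Petrov: $61,400 | Vance: $85,400 | Nwosu: $126,700 | Okafor: $93,000 | Haddad: $121,600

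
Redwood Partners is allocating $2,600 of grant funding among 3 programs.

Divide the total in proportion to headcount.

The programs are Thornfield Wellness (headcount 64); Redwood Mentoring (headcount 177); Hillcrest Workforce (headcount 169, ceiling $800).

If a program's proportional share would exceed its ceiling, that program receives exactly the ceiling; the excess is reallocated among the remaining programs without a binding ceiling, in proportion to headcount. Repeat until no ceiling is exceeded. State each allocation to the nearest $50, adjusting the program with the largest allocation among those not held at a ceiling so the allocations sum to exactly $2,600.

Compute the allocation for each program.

Headcount total: 410.
Unconstrained shares: Thornfield Wellness 405.85; Redwood Mentoring 1,122.44; Hillcrest Workforce 1,071.71.
Capped: Hillcrest Workforce ($800); balance $1,800 reallocated over remaining headcount 241.
Shares after redistribution: Thornfield Wellness 478.01 → $500; Redwood Mentoring 1,321.99 → $1,300.

Thornfield Wellness: $500 | Redwood Mentoring: $1,300 | Hillcrest Workforce: $800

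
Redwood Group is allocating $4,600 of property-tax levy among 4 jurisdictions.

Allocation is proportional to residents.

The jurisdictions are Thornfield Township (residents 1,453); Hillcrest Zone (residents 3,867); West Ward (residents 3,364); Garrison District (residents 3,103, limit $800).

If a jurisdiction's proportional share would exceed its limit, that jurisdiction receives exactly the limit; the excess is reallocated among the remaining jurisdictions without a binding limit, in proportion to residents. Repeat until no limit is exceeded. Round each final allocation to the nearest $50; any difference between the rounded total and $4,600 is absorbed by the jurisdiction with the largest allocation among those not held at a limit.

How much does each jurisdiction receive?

Thornfield Township: $650 · Hillcrest Zone: $1,700 · West Ward: $1,450 · Garrison District: $800

Residents total: 11,787.
Proportional shares (ignoring caps): Thornfield Township 567.05; Hillcrest Zone 1,509.14; West Ward 1,312.84; Garrison District 1,210.98.
Cap binds for Garrison District ($800); remaining pool $3,800 reallocated over remaining residents 8,684.
Remaining shares: Thornfield Township 635.81 → $650; Hillcrest Zone 1,692.15 → $1,700; West Ward 1,472.04 → $1,450.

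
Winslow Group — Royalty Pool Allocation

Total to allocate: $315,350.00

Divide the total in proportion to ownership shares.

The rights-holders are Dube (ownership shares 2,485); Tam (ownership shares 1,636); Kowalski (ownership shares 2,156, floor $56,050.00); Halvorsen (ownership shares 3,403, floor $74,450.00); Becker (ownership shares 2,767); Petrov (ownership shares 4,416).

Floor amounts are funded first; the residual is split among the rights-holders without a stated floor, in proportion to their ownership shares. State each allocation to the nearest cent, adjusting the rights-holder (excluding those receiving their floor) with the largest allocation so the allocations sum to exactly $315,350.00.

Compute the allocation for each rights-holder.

Dube: $40,636.26 | Tam: $26,752.88 | Kowalski: $56,050.00 | Halvorsen: $74,450.00 | Becker: $45,247.70 | Petrov: $72,213.16

Minimums first: Kowalski $56,050.00; Halvorsen $74,450.00. Remaining pool $184,850.00.
Remaining pool split over remaining ownership shares 11,304: Dube 40,636.2571 → $40,636.26; Tam 26,752.8839 → $26,752.88; Becker 45,247.6955 → $45,247.70; Petrov 72,213.1635 → $72,213.16.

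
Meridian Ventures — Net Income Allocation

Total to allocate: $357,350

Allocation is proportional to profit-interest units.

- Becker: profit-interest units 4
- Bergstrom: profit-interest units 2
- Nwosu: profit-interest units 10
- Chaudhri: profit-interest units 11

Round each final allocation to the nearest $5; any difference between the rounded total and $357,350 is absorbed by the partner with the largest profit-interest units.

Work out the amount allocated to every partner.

Total profit-interest units = 27.
Proportional shares: Becker 4/27 × $357,350 = 52,940.74; Bergstrom 2/27 × $357,350 = 26,470.37; Nwosu 10/27 × $357,350 = 132,351.85; Chaudhri 11/27 × $357,350 = 145,587.04.
At nearest $5: Becker $52,940; Bergstrom $26,470; Nwosu $132,350; Chaudhri $145,585. Sum = $357,345.
Difference $357,350 − $357,345 = +$5 applied to largest profit-interest units (Chaudhri): Chaudhri becomes $145,590.

Becker: $52,940; Bergstrom: $26,470; Nwosu: $132,350; Chaudhri: $145,590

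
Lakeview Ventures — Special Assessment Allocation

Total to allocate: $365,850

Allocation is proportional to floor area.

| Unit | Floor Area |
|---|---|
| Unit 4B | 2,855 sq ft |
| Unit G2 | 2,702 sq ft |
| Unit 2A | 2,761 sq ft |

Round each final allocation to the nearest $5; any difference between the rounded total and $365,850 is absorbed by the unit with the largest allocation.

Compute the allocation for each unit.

Total floor area = 8,318.
Raw shares: Unit 4B 2,855/8,318 × $365,850 = 125,571.26; Unit G2 2,702/8,318 × $365,850 = 118,841.87; Unit 2A 2,761/8,318 × $365,850 = 121,436.87.
Rounded to nearest $5: Unit 4B $125,570; Unit G2 $118,840; Unit 2A $121,435. Sum = $365,845.
Difference $365,850 − $365,845 = +$5 applied to largest allocation (Unit 4B): Unit 4B becomes $125,575.

Unit 4B: $125,575 · Unit G2: $118,840 · Unit 2A: $121,435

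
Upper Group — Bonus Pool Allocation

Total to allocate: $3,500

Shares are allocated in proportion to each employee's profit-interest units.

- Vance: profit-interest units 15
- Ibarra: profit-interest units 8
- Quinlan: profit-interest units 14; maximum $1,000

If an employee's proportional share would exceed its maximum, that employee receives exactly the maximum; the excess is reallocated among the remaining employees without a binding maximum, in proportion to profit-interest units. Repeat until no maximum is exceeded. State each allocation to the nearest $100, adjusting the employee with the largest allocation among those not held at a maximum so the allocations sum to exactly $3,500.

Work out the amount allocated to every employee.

Vance: $1,600 | Ibarra: $900 | Quinlan: $1,000

Profit-interest units total: 37.
Unconstrained shares: Vance 1,418.92; Ibarra 756.76; Quinlan 1,324.32.
Held at cap: Quinlan ($1,000); remaining pool $2,500 reallocated over remaining profit-interest units 23.
Shares after redistribution: Vance 1,630.43 → $1,600; Ibarra 869.57 → $900.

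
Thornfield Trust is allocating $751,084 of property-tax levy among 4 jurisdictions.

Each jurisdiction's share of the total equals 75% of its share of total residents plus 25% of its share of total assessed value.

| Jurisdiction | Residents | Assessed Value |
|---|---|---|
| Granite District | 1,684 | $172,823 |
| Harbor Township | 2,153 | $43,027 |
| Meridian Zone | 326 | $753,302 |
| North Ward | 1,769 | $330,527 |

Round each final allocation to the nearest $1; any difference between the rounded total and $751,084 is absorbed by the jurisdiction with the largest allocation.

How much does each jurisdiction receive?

Totals — residents 5,932, assessed value 1,299,679.
Combined weights (75% residents + 25% assessed value): Granite District 0.2462; Harbor Township 0.2805; Meridian Zone 0.1861; North Ward 0.2872.
Unrounded shares: Granite District 184,884.14; Harbor Township 210,668.93; Meridian Zone 139,790.76; North Ward 215,740.16.
After rounding ($1): Granite District $184,884; Harbor Township $210,669; Meridian Zone $139,791; North Ward $215,740. Sum = $751,084.
No rounding difference to absorb.

Granite District: $184,884 · Harbor Township: $210,669 · Meridian Zone: $139,791 · North Ward: $215,740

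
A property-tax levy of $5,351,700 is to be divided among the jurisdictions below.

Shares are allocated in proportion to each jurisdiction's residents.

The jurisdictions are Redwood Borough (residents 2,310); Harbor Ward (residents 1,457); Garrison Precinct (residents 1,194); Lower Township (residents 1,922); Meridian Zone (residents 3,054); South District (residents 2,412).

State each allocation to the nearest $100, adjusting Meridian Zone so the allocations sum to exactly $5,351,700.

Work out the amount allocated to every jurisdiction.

Redwood Borough: $1,001,100 | Harbor Ward: $631,400 | Garrison Precinct: $517,400 | Lower Township: $832,900 | Meridian Zone: $1,323,600 | South District: $1,045,300

Sum of residents: 12,349.
Unrounded shares: Redwood Borough 2,310/12,349 × $5,351,700 = 1,001,087.29; Harbor Ward 1,457/12,349 × $5,351,700 = 631,421.73; Garrison Precinct 1,194/12,349 × $5,351,700 = 517,445.12; Lower Township 1,922/12,349 × $5,351,700 = 832,939.30; Meridian Zone 3,054/12,349 × $5,351,700 = 1,323,515.41; South District 2,412/12,349 × $5,351,700 = 1,045,291.15.
After rounding ($100): Redwood Borough $1,001,100; Harbor Ward $631,400; Garrison Precinct $517,400; Lower Township $832,900; Meridian Zone $1,323,500; South District $1,045,300. Sum = $5,351,600.
Difference $5,351,700 − $5,351,600 = +$100 applied to Meridian Zone: Meridian Zone becomes $1,323,600.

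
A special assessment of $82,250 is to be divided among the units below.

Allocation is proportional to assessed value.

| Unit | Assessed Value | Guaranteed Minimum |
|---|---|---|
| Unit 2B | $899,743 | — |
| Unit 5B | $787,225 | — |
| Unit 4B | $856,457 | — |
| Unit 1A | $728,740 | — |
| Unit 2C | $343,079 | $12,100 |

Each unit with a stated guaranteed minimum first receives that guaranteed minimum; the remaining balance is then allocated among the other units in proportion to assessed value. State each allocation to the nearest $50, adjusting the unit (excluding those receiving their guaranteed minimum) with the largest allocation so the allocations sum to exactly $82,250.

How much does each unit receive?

Fund the minimums — Unit 2C $12,100. Residual $70,150.
Residual split over remaining assessed value 3,272,165: Unit 2B 19,289.06 → $19,300; Unit 5B 16,876.85 → $16,900; Unit 4B 18,361.07 → $18,350; Unit 1A 15,623.02 → $15,600.

Unit 2B: $19,300 · Unit 5B: $16,900 · Unit 4B: $18,350 · Unit 1A: $15,600 · Unit 2C: $12,100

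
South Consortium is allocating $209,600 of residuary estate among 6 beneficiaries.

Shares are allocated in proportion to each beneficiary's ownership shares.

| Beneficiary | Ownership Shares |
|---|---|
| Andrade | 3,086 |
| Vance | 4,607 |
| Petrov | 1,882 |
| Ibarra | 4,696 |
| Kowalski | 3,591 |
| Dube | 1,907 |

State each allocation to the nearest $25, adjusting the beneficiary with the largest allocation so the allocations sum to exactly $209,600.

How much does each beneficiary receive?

Combined ownership shares = 19,769.
Raw shares: Andrade 3,086/19,769 × $209,600 = 32,719.19; Vance 4,607/19,769 × $209,600 = 48,845.53; Petrov 1,882/19,769 × $209,600 = 19,953.83; Ibarra 4,696/19,769 × $209,600 = 49,789.14; Kowalski 3,591/19,769 × $209,600 = 38,073.43; Dube 1,907/19,769 × $209,600 = 20,218.89.
At nearest $25: Andrade $32,725; Vance $48,850; Petrov $19,950; Ibarra $49,800; Kowalski $38,075; Dube $20,225. Sum = $209,625.
Difference $209,600 − $209,625 = −$25 applied to largest allocation (Ibarra): Ibarra becomes $49,775.

Andrade: $32,725 | Vance: $48,850 | Petrov: $19,950 | Ibarra: $49,775 | Kowalski: $38,075 | Dube: $20,225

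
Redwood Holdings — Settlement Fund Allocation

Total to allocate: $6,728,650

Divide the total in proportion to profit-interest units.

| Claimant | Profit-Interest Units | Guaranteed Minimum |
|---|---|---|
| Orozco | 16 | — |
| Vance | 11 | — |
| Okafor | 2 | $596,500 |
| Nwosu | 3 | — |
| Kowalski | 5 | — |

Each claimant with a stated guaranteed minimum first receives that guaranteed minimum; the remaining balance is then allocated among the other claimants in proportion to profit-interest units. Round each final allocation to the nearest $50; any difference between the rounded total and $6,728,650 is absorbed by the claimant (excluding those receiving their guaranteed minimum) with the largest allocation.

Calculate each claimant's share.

Orozco: $2,803,300; Vance: $1,927,250; Okafor: $596,500; Nwosu: $525,600; Kowalski: $876,000

Minimums first: Okafor $596,500. Residual $6,132,150.
Residual split over remaining profit-interest units 35: Orozco 2,803,268.57 → $2,803,250; Vance 1,927,247.14 → $1,927,250; Nwosu 525,612.86 → $525,600; Kowalski 876,021.43 → $876,000.
Rounding difference +$50 applied to Orozco → $2,803,300.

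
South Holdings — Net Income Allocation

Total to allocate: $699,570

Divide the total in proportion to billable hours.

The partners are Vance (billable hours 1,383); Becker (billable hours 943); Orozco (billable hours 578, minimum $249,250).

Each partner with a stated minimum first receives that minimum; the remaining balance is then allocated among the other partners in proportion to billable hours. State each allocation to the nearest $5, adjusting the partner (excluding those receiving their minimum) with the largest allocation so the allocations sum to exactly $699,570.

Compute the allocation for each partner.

Vance: $267,755; Becker: $182,565; Orozco: $249,250

Guaranteed amounts: Orozco $249,250. Remaining pool $450,320.
Remaining pool split over remaining billable hours 2,326: Vance 267,752.61 → $267,755; Becker 182,567.39 → $182,565.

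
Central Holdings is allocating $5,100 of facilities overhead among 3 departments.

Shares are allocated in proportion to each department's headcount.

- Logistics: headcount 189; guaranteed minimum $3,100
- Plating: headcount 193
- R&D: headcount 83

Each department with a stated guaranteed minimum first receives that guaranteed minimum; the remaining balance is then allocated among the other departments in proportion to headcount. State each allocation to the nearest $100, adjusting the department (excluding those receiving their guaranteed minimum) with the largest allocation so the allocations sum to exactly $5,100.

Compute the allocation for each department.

Minimums first: Logistics $3,100. Residual $2,000.
Residual split over remaining headcount 276: Plating 1,398.55 → $1,400; R&D 601.45 → $600.

Logistics: $3,100 | Plating: $1,400 | R&D: $600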